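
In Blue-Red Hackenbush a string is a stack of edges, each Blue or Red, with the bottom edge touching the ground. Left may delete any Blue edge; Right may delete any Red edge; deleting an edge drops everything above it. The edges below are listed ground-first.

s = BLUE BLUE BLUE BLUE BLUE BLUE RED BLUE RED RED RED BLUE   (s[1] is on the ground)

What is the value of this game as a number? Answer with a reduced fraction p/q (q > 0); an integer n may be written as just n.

355/64

Build G(s[:k]) for k = 1..12, string s = BLUE BLUE BLUE BLUE BLUE BLUE RED BLUE RED RED RED BLUE.
G_1 [B]  L=[0]  R=[(no moves)]  gives 1
G_2 [BB]  L=[0; 1]  R=[(no moves)]  gives 2
G_3 [BBB]  L=[0; 1; 2]  R=[(no moves)]  gives 3
G_4 [BBBB]  L=[0; 1; 2; 3]  R=[(no moves)]  gives 4
G_5 [BBBBB]  L=[0; 1; 2; 3; 4]  R=[(no moves)]  gives 5
G_6 [BBBBBB]  L=[0; 1; 2; 3; 4; 5]  R=[(no moves)]  gives 6
G_7 [BBBBBBR]  L=[0; 1; 2; 3; 4; 5]  R=[6]  gives 11/2
G_8 [BBBBBBRB]  L=[0; 1; 2; 3; 4; 5; 11/2]  R=[6]  gives 23/4
G_9 [BBBBBBRBR]  L=[0; 1; 2; 3; 4; 5; 11/2]  R=[23/4; 6]  gives 45/8
G_10 [BBBBBBRBRR]  L=[0; 1; 2; 3; 4; 5; 11/2]  R=[45/8; 23/4; 6]  gives 89/16
G_11 [BBBBBBRBRRR]  L=[0; 1; 2; 3; 4; 5; 11/2]  R=[89/16; 45/8; 23/4; 6]  gives 177/32
G_12 [BBBBBBRBRRRB]  L=[0; 1; 2; 3; 4; 5; 11/2; 177/32]  R=[89/16; 45/8; 23/4; 6]  gives 355/64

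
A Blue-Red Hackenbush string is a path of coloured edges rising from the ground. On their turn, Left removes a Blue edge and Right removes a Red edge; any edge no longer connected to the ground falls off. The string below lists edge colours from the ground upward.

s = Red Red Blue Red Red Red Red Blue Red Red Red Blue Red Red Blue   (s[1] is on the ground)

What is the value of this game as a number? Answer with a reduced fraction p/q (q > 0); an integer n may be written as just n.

edge 1 of 15 (Red): { · | 0 } ⇒ -1
edge 2 of 15 (Red): { · | -1; 0 } ⇒ -2
edge 3 of 15 (Blue): { -2 | -1; 0 } ⇒ -3/2
edge 4 of 15 (Red): { -2 | -3/2; -1; 0 } ⇒ -7/4
edge 5 of 15 (Red): { -2 | -7/4; -3/2; -1; 0 } ⇒ -15/8
edge 6 of 15 (Red): { -2 | -15/8; -7/4; -3/2; -1; 0 } ⇒ -31/16
edge 7 of 15 (Red): { -2 | -31/16; -15/8; -7/4; -3/2; -1; 0 } ⇒ -63/32
edge 8 of 15 (Blue): { -2; -63/32 | -31/16; -15/8; -7/4; -3/2; -1; 0 } ⇒ -125/64
edge 9 of 15 (Red): { -2; -63/32 | -125/64; -31/16; -15/8; -7/4; -3/2; -1; 0 } ⇒ -251/128
edge 10 of 15 (Red): { -2; -63/32 | -251/128; -125/64; -31/16; -15/8; -7/4; -3/2; -1; 0 } ⇒ -503/256
edge 11 of 15 (Red): { -2; -63/32 | -503/256; -251/128; -125/64; -31/16; -15/8; -7/4; -3/2; -1; 0 } ⇒ -1007/512
edge 12 of 15 (Blue): { -2; -63/32; -1007/512 | -503/256; -251/128; -125/64; -31/16; -15/8; -7/4; -3/2; -1; 0 } ⇒ -2013/1024
edge 13 of 15 (Red): { -2; -63/32; -1007/512 | -2013/1024; -503/256; -251/128; -125/64; -31/16; -15/8; -7/4; -3/2; -1; 0 } ⇒ -4027/2048
edge 14 of 15 (Red): { -2; -63/32; -1007/512 | -4027/2048; -2013/1024; -503/256; -251/128; -125/64; -31/16; -15/8; -7/4; -3/2; -1; 0 } ⇒ -8055/4096
edge 15 of 15 (Blue): { -2; -63/32; -1007/512; -8055/4096 | -4027/2048; -2013/1024; -503/256; -251/128; -125/64; -31/16; -15/8; -7/4; -3/2; -1; 0 } ⇒ -16109/8192

-16109/8192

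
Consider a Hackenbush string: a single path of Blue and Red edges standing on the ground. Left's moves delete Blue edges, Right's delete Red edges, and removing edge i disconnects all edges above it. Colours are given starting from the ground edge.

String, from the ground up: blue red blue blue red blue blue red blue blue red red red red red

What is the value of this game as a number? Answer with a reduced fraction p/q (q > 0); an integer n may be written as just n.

Recurse on prefixes of the 15-edge string blue red blue blue red blue blue red blue blue red red red red red:
b: Left { 0 }, Right { ∅ } → simplest 1
br: Left { 0 }, Right { 1 } → simplest 1/2
brb: Left { 0, 1/2 }, Right { 1 } → simplest 3/4
brbb: Left { 0, 1/2, 3/4 }, Right { 1 } → simplest 7/8
brbbr: Left { 0, 1/2, 3/4 }, Right { 7/8, 1 } → simplest 13/16
brbbrb: Left { 0, 1/2, 3/4, 13/16 }, Right { 7/8, 1 } → simplest 27/32
brbbrbb: Left { 0, 1/2, 3/4, 13/16, 27/32 }, Right { 7/8, 1 } → simplest 55/64
brbbrbbr: Left { 0, 1/2, 3/4, 13/16, 27/32 }, Right { 55/64, 7/8, 1 } → simplest 109/128
brbbrbbrb: Left { 0, 1/2, 3/4, 13/16, 27/32, 109/128 }, Right { 55/64, 7/8, 1 } → simplest 219/256
brbbrbbrbb: Left { 0, 1/2, 3/4, 13/16, 27/32, 109/128, 219/256 }, Right { 55/64, 7/8, 1 } → simplest 439/512
brbbrbbrbbr: Left { 0, 1/2, 3/4, 13/16, 27/32, 109/128, 219/256 }, Right { 439/512, 55/64, 7/8, 1 } → simplest 877/1024
brbbrbbrbbrr: Left { 0, 1/2, 3/4, 13/16, 27/32, 109/128, 219/256 }, Right { 877/1024, 439/512, 55/64, 7/8, 1 } → simplest 1753/2048
brbbrbbrbbrrr: Left { 0, 1/2, 3/4, 13/16, 27/32, 109/128, 219/256 }, Right { 1753/2048, 877/1024, 439/512, 55/64, 7/8, 1 } → simplest 3505/4096
brbbrbbrbbrrrr: Left { 0, 1/2, 3/4, 13/16, 27/32, 109/128, 219/256 }, Right { 3505/4096, 1753/2048, 877/1024, 439/512, 55/64, 7/8, 1 } → simplest 7009/8192
brbbrbbrbbrrrrr: Left { 0, 1/2, 3/4, 13/16, 27/32, 109/128, 219/256 }, Right { 7009/8192, 3505/4096, 1753/2048, 877/1024, 439/512, 55/64, 7/8, 1 } → simplest 14017/16384

14017/16384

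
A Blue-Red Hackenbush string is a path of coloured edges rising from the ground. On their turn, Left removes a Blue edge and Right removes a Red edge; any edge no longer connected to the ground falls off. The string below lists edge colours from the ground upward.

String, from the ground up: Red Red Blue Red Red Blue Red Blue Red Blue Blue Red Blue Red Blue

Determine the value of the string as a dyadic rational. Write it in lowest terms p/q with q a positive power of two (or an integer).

R: Left { none }, Right { 0 } = simplest -1
RR: Left { none }, Right { -1; 0 } = simplest -2
RRB: Left { -2 }, Right { -1; 0 } = simplest -3/2
RRBR: Left { -2 }, Right { -3/2; -1; 0 } = simplest -7/4
RRBRR: Left { -2 }, Right { -7/4; -3/2; -1; 0 } = simplest -15/8
RRBRRB: Left { -2; -15/8 }, Right { -7/4; -3/2; -1; 0 } = simplest -29/16
RRBRRBR: Left { -2; -15/8 }, Right { -29/16; -7/4; -3/2; -1; 0 } = simplest -59/32
RRBRRBRB: Left { -2; -15/8; -59/32 }, Right { -29/16; -7/4; -3/2; -1; 0 } = simplest -117/64
RRBRRBRBR: Left { -2; -15/8; -59/32 }, Right { -117/64; -29/16; -7/4; -3/2; -1; 0 } = simplest -235/128
RRBRRBRBRB: Left { -2; -15/8; -59/32; -235/128 }, Right { -117/64; -29/16; -7/4; -3/2; -1; 0 } = simplest -469/256
RRBRRBRBRBB: Left { -2; -15/8; -59/32; -235/128; -469/256 }, Right { -117/64; -29/16; -7/4; -3/2; -1; 0 } = simplest -937/512
RRBRRBRBRBBR: Left { -2; -15/8; -59/32; -235/128; -469/256 }, Right { -937/512; -117/64; -29/16; -7/4; -3/2; -1; 0 } = simplest -1875/1024
RRBRRBRBRBBRB: Left { -2; -15/8; -59/32; -235/128; -469/256; -1875/1024 }, Right { -937/512; -117/64; -29/16; -7/4; -3/2; -1; 0 } = simplest -3749/2048
RRBRRBRBRBBRBR: Left { -2; -15/8; -59/32; -235/128; -469/256; -1875/1024 }, Right { -3749/2048; -937/512; -117/64; -29/16; -7/4; -3/2; -1; 0 } = simplest -7499/4096
RRBRRBRBRBBRBRB: Left { -2; -15/8; -59/32; -235/128; -469/256; -1875/1024; -7499/4096 }, Right { -3749/2048; -937/512; -117/64; -29/16; -7/4; -3/2; -1; 0 } = simplest -14997/8192

-14997/8192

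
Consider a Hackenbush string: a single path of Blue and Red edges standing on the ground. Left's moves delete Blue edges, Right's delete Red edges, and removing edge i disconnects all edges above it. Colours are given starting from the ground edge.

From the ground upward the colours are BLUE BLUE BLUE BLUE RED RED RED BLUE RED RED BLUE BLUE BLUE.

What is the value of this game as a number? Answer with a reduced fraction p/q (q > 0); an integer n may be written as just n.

Prefix values for BLUE BLUE BLUE BLUE RED RED RED BLUE RED RED BLUE BLUE BLUE via {L|R} + simplicity:
B: Left { 0 }, Right { (no moves) } → simplest 1
BB: Left { 0; 1 }, Right { (no moves) } → simplest 2
BBB: Left { 0; 1; 2 }, Right { (no moves) } → simplest 3
BBBB: Left { 0; 1; 2; 3 }, Right { (no moves) } → simplest 4
BBBBR: Left { 0; 1; 2; 3 }, Right { 4 } → simplest 7/2
BBBBRR: Left { 0; 1; 2; 3 }, Right { 7/2; 4 } → simplest 13/4
BBBBRRR: Left { 0; 1; 2; 3 }, Right { 13/4; 7/2; 4 } → simplest 25/8
BBBBRRRB: Left { 0; 1; 2; 3; 25/8 }, Right { 13/4; 7/2; 4 } → simplest 51/16
BBBBRRRBR: Left { 0; 1; 2; 3; 25/8 }, Right { 51/16; 13/4; 7/2; 4 } → simplest 101/32
BBBBRRRBRR: Left { 0; 1; 2; 3; 25/8 }, Right { 101/32; 51/16; 13/4; 7/2; 4 } → simplest 201/64
BBBBRRRBRRB: Left { 0; 1; 2; 3; 25/8; 201/64 }, Right { 101/32; 51/16; 13/4; 7/2; 4 } → simplest 403/128
BBBBRRRBRRBB: Left { 0; 1; 2; 3; 25/8; 201/64; 403/128 }, Right { 101/32; 51/16; 13/4; 7/2; 4 } → simplest 807/256
BBBBRRRBRRBBB: Left { 0; 1; 2; 3; 25/8; 201/64; 403/128; 807/256 }, Right { 101/32; 51/16; 13/4; 7/2; 4 } → simplest 1615/512

1615/512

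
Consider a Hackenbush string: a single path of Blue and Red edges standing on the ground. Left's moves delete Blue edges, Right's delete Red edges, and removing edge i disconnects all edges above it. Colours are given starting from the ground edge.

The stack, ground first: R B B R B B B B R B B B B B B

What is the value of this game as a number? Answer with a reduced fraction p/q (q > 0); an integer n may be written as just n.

edge 1 of 15 (R): { ∅ | 0 } gives -1
edge 2 of 15 (B): { -1 | 0 } gives -1/2
edge 3 of 15 (B): { -1 -1/2 | 0 } gives -1/4
edge 4 of 15 (R): { -1 -1/2 | -1/4 0 } gives -3/8
edge 5 of 15 (B): { -1 -1/2 -3/8 | -1/4 0 } gives -5/16
edge 6 of 15 (B): { -1 -1/2 -3/8 -5/16 | -1/4 0 } gives -9/32
edge 7 of 15 (B): { -1 -1/2 -3/8 -5/16 -9/32 | -1/4 0 } gives -17/64
edge 8 of 15 (B): { -1 -1/2 -3/8 -5/16 -9/32 -17/64 | -1/4 0 } gives -33/128
edge 9 of 15 (R): { -1 -1/2 -3/8 -5/16 -9/32 -17/64 | -33/128 -1/4 0 } gives -67/256
edge 10 of 15 (B): { -1 -1/2 -3/8 -5/16 -9/32 -17/64 -67/256 | -33/128 -1/4 0 } gives -133/512
edge 11 of 15 (B): { -1 -1/2 -3/8 -5/16 -9/32 -17/64 -67/256 -133/512 | -33/128 -1/4 0 } gives -265/1024
edge 12 of 15 (B): { -1 -1/2 -3/8 -5/16 -9/32 -17/64 -67/256 -133/512 -265/1024 | -33/128 -1/4 0 } gives -529/2048
edge 13 of 15 (B): { -1 -1/2 -3/8 -5/16 -9/32 -17/64 -67/256 -133/512 -265/1024 -529/2048 | -33/128 -1/4 0 } gives -1057/4096
edge 14 of 15 (B): { -1 -1/2 -3/8 -5/16 -9/32 -17/64 -67/256 -133/512 -265/1024 -529/2048 -1057/4096 | -33/128 -1/4 0 } gives -2113/8192
edge 15 of 15 (B): { -1 -1/2 -3/8 -5/16 -9/32 -17/64 -67/256 -133/512 -265/1024 -529/2048 -1057/4096 -2113/8192 | -33/128 -1/4 0 } gives -4225/16384

-4225/16384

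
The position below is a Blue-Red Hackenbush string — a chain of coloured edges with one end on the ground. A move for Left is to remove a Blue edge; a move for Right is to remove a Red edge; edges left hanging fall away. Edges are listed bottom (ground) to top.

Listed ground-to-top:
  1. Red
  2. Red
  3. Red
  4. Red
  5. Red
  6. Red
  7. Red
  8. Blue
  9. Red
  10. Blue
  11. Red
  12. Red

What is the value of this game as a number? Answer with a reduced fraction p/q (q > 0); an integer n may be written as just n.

val_1 [R]  L=[none]  R=[0]  — -1
val_2 [RR]  L=[none]  R=[-1; 0]  — -2
val_3 [RRR]  L=[none]  R=[-2; -1; 0]  — -3
val_4 [RRRR]  L=[none]  R=[-3; -2; -1; 0]  — -4
val_5 [RRRRR]  L=[none]  R=[-4; -3; -2; -1; 0]  — -5
val_6 [RRRRRR]  L=[none]  R=[-5; -4; -3; -2; -1; 0]  — -6
val_7 [RRRRRRR]  L=[none]  R=[-6; -5; -4; -3; -2; -1; 0]  — -7
val_8 [RRRRRRRB]  L=[-7]  R=[-6; -5; -4; -3; -2; -1; 0]  — -13/2
val_9 [RRRRRRRBR]  L=[-7]  R=[-13/2; -6; -5; -4; -3; -2; -1; 0]  — -27/4
val_10 [RRRRRRRBRB]  L=[-7; -27/4]  R=[-13/2; -6; -5; -4; -3; -2; -1; 0]  — -53/8
val_11 [RRRRRRRBRBR]  L=[-7; -27/4]  R=[-53/8; -13/2; -6; -5; -4; -3; -2; -1; 0]  — -107/16
val_12 [RRRRRRRBRBRR]  L=[-7; -27/4]  R=[-107/16; -53/8; -13/2; -6; -5; -4; -3; -2; -1; 0]  — -215/32

-215/32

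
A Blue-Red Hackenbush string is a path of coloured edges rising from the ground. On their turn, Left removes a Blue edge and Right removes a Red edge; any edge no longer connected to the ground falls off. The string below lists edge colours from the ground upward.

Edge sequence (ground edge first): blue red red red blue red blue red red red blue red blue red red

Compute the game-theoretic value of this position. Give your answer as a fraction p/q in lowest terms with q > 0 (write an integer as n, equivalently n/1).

Prefix values for blue red red red blue red blue red red red blue red blue red red via {L|R} + simplicity:
edge 1 of 15 (blue): { 0 | (no moves) } -> 1
edge 2 of 15 (red): { 0 | 1 } -> 1/2
edge 3 of 15 (red): { 0 | 1/2,1 } -> 1/4
edge 4 of 15 (red): { 0 | 1/4,1/2,1 } -> 1/8
edge 5 of 15 (blue): { 0,1/8 | 1/4,1/2,1 } -> 3/16
edge 6 of 15 (red): { 0,1/8 | 3/16,1/4,1/2,1 } -> 5/32
edge 7 of 15 (blue): { 0,1/8,5/32 | 3/16,1/4,1/2,1 } -> 11/64
edge 8 of 15 (red): { 0,1/8,5/32 | 11/64,3/16,1/4,1/2,1 } -> 21/128
edge 9 of 15 (red): { 0,1/8,5/32 | 21/128,11/64,3/16,1/4,1/2,1 } -> 41/256
edge 10 of 15 (red): { 0,1/8,5/32 | 41/256,21/128,11/64,3/16,1/4,1/2,1 } -> 81/512
edge 11 of 15 (blue): { 0,1/8,5/32,81/512 | 41/256,21/128,11/64,3/16,1/4,1/2,1 } -> 163/1024
edge 12 of 15 (red): { 0,1/8,5/32,81/512 | 163/1024,41/256,21/128,11/64,3/16,1/4,1/2,1 } -> 325/2048
edge 13 of 15 (blue): { 0,1/8,5/32,81/512,325/2048 | 163/1024,41/256,21/128,11/64,3/16,1/4,1/2,1 } -> 651/4096
edge 14 of 15 (red): { 0,1/8,5/32,81/512,325/2048 | 651/4096,163/1024,41/256,21/128,11/64,3/16,1/4,1/2,1 } -> 1301/8192
edge 15 of 15 (red): { 0,1/8,5/32,81/512,325/2048 | 1301/8192,651/4096,163/1024,41/256,21/128,11/64,3/16,1/4,1/2,1 } -> 2601/16384

2601/16384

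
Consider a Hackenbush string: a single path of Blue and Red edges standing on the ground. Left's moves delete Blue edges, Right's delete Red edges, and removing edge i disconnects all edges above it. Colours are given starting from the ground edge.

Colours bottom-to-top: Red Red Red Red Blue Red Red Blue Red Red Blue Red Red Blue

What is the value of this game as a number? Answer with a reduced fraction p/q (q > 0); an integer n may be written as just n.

Recurse on prefixes of the 14-edge string Red Red Red Red Blue Red Red Blue Red Red Blue Red Red Blue:
step 1: add Red to get R; options L={  } R={ 0 } — -1
step 2: add Red to get RR; options L={  } R={ -1 0 } — -2
step 3: add Red to get RRR; options L={  } R={ -2 -1 0 } — -3
step 4: add Red to get RRRR; options L={  } R={ -3 -2 -1 0 } — -4
step 5: add Blue to get RRRRB; options L={ -4 } R={ -3 -2 -1 0 } — -7/2
step 6: add Red to get RRRRBR; options L={ -4 } R={ -7/2 -3 -2 -1 0 } — -15/4
step 7: add Red to get RRRRBRR; options L={ -4 } R={ -15/4 -7/2 -3 -2 -1 0 } — -31/8
step 8: add Blue to get RRRRBRRB; options L={ -4 -31/8 } R={ -15/4 -7/2 -3 -2 -1 0 } — -61/16
step 9: add Red to get RRRRBRRBR; options L={ -4 -31/8 } R={ -61/16 -15/4 -7/2 -3 -2 -1 0 } — -123/32
step 10: add Red to get RRRRBRRBRR; options L={ -4 -31/8 } R={ -123/32 -61/16 -15/4 -7/2 -3 -2 -1 0 } — -247/64
step 11: add Blue to get RRRRBRRBRRB; options L={ -4 -31/8 -247/64 } R={ -123/32 -61/16 -15/4 -7/2 -3 -2 -1 0 } — -493/128
step 12: add Red to get RRRRBRRBRRBR; options L={ -4 -31/8 -247/64 } R={ -493/128 -123/32 -61/16 -15/4 -7/2 -3 -2 -1 0 } — -987/256
step 13: add Red to get RRRRBRRBRRBRR; options L={ -4 -31/8 -247/64 } R={ -987/256 -493/128 -123/32 -61/16 -15/4 -7/2 -3 -2 -1 0 } — -1975/512
step 14: add Blue to get RRRRBRRBRRBRRB; options L={ -4 -31/8 -247/64 -1975/512 } R={ -987/256 -493/128 -123/32 -61/16 -15/4 -7/2 -3 -2 -1 0 } — -3949/1024

-3949/1024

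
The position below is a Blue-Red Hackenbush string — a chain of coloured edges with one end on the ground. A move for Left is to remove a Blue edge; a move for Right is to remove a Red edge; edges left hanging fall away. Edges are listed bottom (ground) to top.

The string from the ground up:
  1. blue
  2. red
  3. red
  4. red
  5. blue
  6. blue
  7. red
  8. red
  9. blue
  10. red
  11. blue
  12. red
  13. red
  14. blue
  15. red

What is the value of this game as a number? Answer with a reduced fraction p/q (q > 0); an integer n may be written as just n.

3237/16384

Recurse on prefixes of the 15-edge string blue red red red blue blue red red blue red blue red red blue red:
edge 1 of 15 (blue): { 0 | · } -> 1
edge 2 of 15 (red): { 0 | 1 } -> 1/2
edge 3 of 15 (red): { 0 | 1/2; 1 } -> 1/4
edge 4 of 15 (red): { 0 | 1/4; 1/2; 1 } -> 1/8
edge 5 of 15 (blue): { 0; 1/8 | 1/4; 1/2; 1 } -> 3/16
edge 6 of 15 (blue): { 0; 1/8; 3/16 | 1/4; 1/2; 1 } -> 7/32
edge 7 of 15 (red): { 0; 1/8; 3/16 | 7/32; 1/4; 1/2; 1 } -> 13/64
edge 8 of 15 (red): { 0; 1/8; 3/16 | 13/64; 7/32; 1/4; 1/2; 1 } -> 25/128
edge 9 of 15 (blue): { 0; 1/8; 3/16; 25/128 | 13/64; 7/32; 1/4; 1/2; 1 } -> 51/256
edge 10 of 15 (red): { 0; 1/8; 3/16; 25/128 | 51/256; 13/64; 7/32; 1/4; 1/2; 1 } -> 101/512
edge 11 of 15 (blue): { 0; 1/8; 3/16; 25/128; 101/512 | 51/256; 13/64; 7/32; 1/4; 1/2; 1 } -> 203/1024
edge 12 of 15 (red): { 0; 1/8; 3/16; 25/128; 101/512 | 203/1024; 51/256; 13/64; 7/32; 1/4; 1/2; 1 } -> 405/2048
edge 13 of 15 (red): { 0; 1/8; 3/16; 25/128; 101/512 | 405/2048; 203/1024; 51/256; 13/64; 7/32; 1/4; 1/2; 1 } -> 809/4096
edge 14 of 15 (blue): { 0; 1/8; 3/16; 25/128; 101/512; 809/4096 | 405/2048; 203/1024; 51/256; 13/64; 7/32; 1/4; 1/2; 1 } -> 1619/8192
edge 15 of 15 (red): { 0; 1/8; 3/16; 25/128; 101/512; 809/4096 | 1619/8192; 405/2048; 203/1024; 51/256; 13/64; 7/32; 1/4; 1/2; 1 } -> 3237/16384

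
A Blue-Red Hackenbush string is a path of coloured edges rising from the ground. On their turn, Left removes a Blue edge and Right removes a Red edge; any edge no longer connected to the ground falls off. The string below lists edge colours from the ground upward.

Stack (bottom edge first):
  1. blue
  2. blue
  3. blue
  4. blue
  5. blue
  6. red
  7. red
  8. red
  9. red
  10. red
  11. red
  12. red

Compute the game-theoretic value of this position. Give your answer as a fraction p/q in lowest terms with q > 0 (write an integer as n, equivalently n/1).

513/128

Prefix values for blue blue blue blue blue red red red red red red red via {L|R} + simplicity:
b: Left { 0 }, Right { ∅ } gives simplest 1
bb: Left { 0 1 }, Right { ∅ } gives simplest 2
bbb: Left { 0 1 2 }, Right { ∅ } gives simplest 3
bbbb: Left { 0 1 2 3 }, Right { ∅ } gives simplest 4
bbbbb: Left { 0 1 2 3 4 }, Right { ∅ } gives simplest 5
bbbbbr: Left { 0 1 2 3 4 }, Right { 5 } gives simplest 9/2
bbbbbrr: Left { 0 1 2 3 4 }, Right { 9/2 5 } gives simplest 17/4
bbbbbrrr: Left { 0 1 2 3 4 }, Right { 17/4 9/2 5 } gives simplest 33/8
bbbbbrrrr: Left { 0 1 2 3 4 }, Right { 33/8 17/4 9/2 5 } gives simplest 65/16
bbbbbrrrrr: Left { 0 1 2 3 4 }, Right { 65/16 33/8 17/4 9/2 5 } gives simplest 129/32
bbbbbrrrrrr: Left { 0 1 2 3 4 }, Right { 129/32 65/16 33/8 17/4 9/2 5 } gives simplest 257/64
bbbbbrrrrrrr: Left { 0 1 2 3 4 }, Right { 257/64 129/32 65/16 33/8 17/4 9/2 5 } gives simplest 513/128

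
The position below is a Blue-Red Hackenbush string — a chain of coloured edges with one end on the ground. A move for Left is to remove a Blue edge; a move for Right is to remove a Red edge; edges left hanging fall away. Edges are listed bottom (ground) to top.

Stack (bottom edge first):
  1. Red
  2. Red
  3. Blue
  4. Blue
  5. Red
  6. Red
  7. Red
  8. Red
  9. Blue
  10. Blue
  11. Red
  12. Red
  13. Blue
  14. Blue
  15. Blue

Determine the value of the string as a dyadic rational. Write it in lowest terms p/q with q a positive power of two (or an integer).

-12081/8192

edge 1 of 15 (Red): { (no moves) | 0 } gives -1
edge 2 of 15 (Red): { (no moves) | -1 0 } gives -2
edge 3 of 15 (Blue): { -2 | -1 0 } gives -3/2
edge 4 of 15 (Blue): { -2 -3/2 | -1 0 } gives -5/4
edge 5 of 15 (Red): { -2 -3/2 | -5/4 -1 0 } gives -11/8
edge 6 of 15 (Red): { -2 -3/2 | -11/8 -5/4 -1 0 } gives -23/16
edge 7 of 15 (Red): { -2 -3/2 | -23/16 -11/8 -5/4 -1 0 } gives -47/32
edge 8 of 15 (Red): { -2 -3/2 | -47/32 -23/16 -11/8 -5/4 -1 0 } gives -95/64
edge 9 of 15 (Blue): { -2 -3/2 -95/64 | -47/32 -23/16 -11/8 -5/4 -1 0 } gives -189/128
edge 10 of 15 (Blue): { -2 -3/2 -95/64 -189/128 | -47/32 -23/16 -11/8 -5/4 -1 0 } gives -377/256
edge 11 of 15 (Red): { -2 -3/2 -95/64 -189/128 | -377/256 -47/32 -23/16 -11/8 -5/4 -1 0 } gives -755/512
edge 12 of 15 (Red): { -2 -3/2 -95/64 -189/128 | -755/512 -377/256 -47/32 -23/16 -11/8 -5/4 -1 0 } gives -1511/1024
edge 13 of 15 (Blue): { -2 -3/2 -95/64 -189/128 -1511/1024 | -755/512 -377/256 -47/32 -23/16 -11/8 -5/4 -1 0 } gives -3021/2048
edge 14 of 15 (Blue): { -2 -3/2 -95/64 -189/128 -1511/1024 -3021/2048 | -755/512 -377/256 -47/32 -23/16 -11/8 -5/4 -1 0 } gives -6041/4096
edge 15 of 15 (Blue): { -2 -3/2 -95/64 -189/128 -1511/1024 -3021/2048 -6041/4096 | -755/512 -377/256 -47/32 -23/16 -11/8 -5/4 -1 0 } gives -12081/8192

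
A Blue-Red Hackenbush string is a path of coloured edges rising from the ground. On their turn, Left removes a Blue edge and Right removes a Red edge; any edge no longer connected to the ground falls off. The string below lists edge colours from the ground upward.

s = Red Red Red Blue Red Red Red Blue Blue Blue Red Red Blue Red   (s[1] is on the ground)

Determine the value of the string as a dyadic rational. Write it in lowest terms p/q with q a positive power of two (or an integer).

Prefix values for Red Red Red Blue Red Red Red Blue Blue Blue Red Red Blue Red via {L|R} + simplicity:
value_1 [R]  L=[none]  R=[0]  = -1
value_2 [RR]  L=[none]  R=[-1,0]  = -2
value_3 [RRR]  L=[none]  R=[-2,-1,0]  = -3
value_4 [RRRB]  L=[-3]  R=[-2,-1,0]  = -5/2
value_5 [RRRBR]  L=[-3]  R=[-5/2,-2,-1,0]  = -11/4
value_6 [RRRBRR]  L=[-3]  R=[-11/4,-5/2,-2,-1,0]  = -23/8
value_7 [RRRBRRR]  L=[-3]  R=[-23/8,-11/4,-5/2,-2,-1,0]  = -47/16
value_8 [RRRBRRRB]  L=[-3,-47/16]  R=[-23/8,-11/4,-5/2,-2,-1,0]  = -93/32
value_9 [RRRBRRRBB]  L=[-3,-47/16,-93/32]  R=[-23/8,-11/4,-5/2,-2,-1,0]  = -185/64
value_10 [RRRBRRRBBB]  L=[-3,-47/16,-93/32,-185/64]  R=[-23/8,-11/4,-5/2,-2,-1,0]  = -369/128
value_11 [RRRBRRRBBBR]  L=[-3,-47/16,-93/32,-185/64]  R=[-369/128,-23/8,-11/4,-5/2,-2,-1,0]  = -739/256
value_12 [RRRBRRRBBBRR]  L=[-3,-47/16,-93/32,-185/64]  R=[-739/256,-369/128,-23/8,-11/4,-5/2,-2,-1,0]  = -1479/512
value_13 [RRRBRRRBBBRRB]  L=[-3,-47/16,-93/32,-185/64,-1479/512]  R=[-739/256,-369/128,-23/8,-11/4,-5/2,-2,-1,0]  = -2957/1024
value_14 [RRRBRRRBBBRRBR]  L=[-3,-47/16,-93/32,-185/64,-1479/512]  R=[-2957/1024,-739/256,-369/128,-23/8,-11/4,-5/2,-2,-1,0]  = -5915/2048

-5915/2048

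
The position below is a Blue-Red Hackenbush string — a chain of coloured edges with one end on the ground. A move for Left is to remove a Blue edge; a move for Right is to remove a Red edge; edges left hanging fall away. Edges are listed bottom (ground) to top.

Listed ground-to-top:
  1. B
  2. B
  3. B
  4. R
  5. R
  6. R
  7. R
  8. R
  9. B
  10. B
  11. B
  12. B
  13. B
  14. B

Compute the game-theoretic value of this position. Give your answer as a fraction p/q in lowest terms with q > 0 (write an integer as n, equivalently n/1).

step 1: add B to get B; options L={ 0 } R={ none } ⇒ 1
step 2: add B to get BB; options L={ 0; 1 } R={ none } ⇒ 2
step 3: add B to get BBB; options L={ 0; 1; 2 } R={ none } ⇒ 3
step 4: add R to get BBBR; options L={ 0; 1; 2 } R={ 3 } ⇒ 5/2
step 5: add R to get BBBRR; options L={ 0; 1; 2 } R={ 5/2; 3 } ⇒ 9/4
step 6: add R to get BBBRRR; options L={ 0; 1; 2 } R={ 9/4; 5/2; 3 } ⇒ 17/8
step 7: add R to get BBBRRRR; options L={ 0; 1; 2 } R={ 17/8; 9/4; 5/2; 3 } ⇒ 33/16
step 8: add R to get BBBRRRRR; options L={ 0; 1; 2 } R={ 33/16; 17/8; 9/4; 5/2; 3 } ⇒ 65/32
step 9: add B to get BBBRRRRRB; options L={ 0; 1; 2; 65/32 } R={ 33/16; 17/8; 9/4; 5/2; 3 } ⇒ 131/64
step 10: add B to get BBBRRRRRBB; options L={ 0; 1; 2; 65/32; 131/64 } R={ 33/16; 17/8; 9/4; 5/2; 3 } ⇒ 263/128
step 11: add B to get BBBRRRRRBBB; options L={ 0; 1; 2; 65/32; 131/64; 263/128 } R={ 33/16; 17/8; 9/4; 5/2; 3 } ⇒ 527/256
step 12: add B to get BBBRRRRRBBBB; options L={ 0; 1; 2; 65/32; 131/64; 263/128; 527/256 } R={ 33/16; 17/8; 9/4; 5/2; 3 } ⇒ 1055/512
step 13: add B to get BBBRRRRRBBBBB; options L={ 0; 1; 2; 65/32; 131/64; 263/128; 527/256; 1055/512 } R={ 33/16; 17/8; 9/4; 5/2; 3 } ⇒ 2111/1024
step 14: add B to get BBBRRRRRBBBBBB; options L={ 0; 1; 2; 65/32; 131/64; 263/128; 527/256; 1055/512; 2111/1024 } R={ 33/16; 17/8; 9/4; 5/2; 3 } ⇒ 4223/2048

4223/2048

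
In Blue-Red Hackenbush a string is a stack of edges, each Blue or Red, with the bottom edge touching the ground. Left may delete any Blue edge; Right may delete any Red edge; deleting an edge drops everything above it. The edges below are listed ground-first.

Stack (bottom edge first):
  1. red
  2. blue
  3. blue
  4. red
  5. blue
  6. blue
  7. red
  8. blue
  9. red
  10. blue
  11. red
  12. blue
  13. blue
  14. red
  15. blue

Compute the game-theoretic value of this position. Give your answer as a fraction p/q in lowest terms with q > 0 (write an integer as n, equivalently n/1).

-4773/16384

edge 1 of 15 (red): {  | 0 } -> -1
edge 2 of 15 (blue): { -1 | 0 } -> -1/2
edge 3 of 15 (blue): { -1 -1/2 | 0 } -> -1/4
edge 4 of 15 (red): { -1 -1/2 | -1/4 0 } -> -3/8
edge 5 of 15 (blue): { -1 -1/2 -3/8 | -1/4 0 } -> -5/16
edge 6 of 15 (blue): { -1 -1/2 -3/8 -5/16 | -1/4 0 } -> -9/32
edge 7 of 15 (red): { -1 -1/2 -3/8 -5/16 | -9/32 -1/4 0 } -> -19/64
edge 8 of 15 (blue): { -1 -1/2 -3/8 -5/16 -19/64 | -9/32 -1/4 0 } -> -37/128
edge 9 of 15 (red): { -1 -1/2 -3/8 -5/16 -19/64 | -37/128 -9/32 -1/4 0 } -> -75/256
edge 10 of 15 (blue): { -1 -1/2 -3/8 -5/16 -19/64 -75/256 | -37/128 -9/32 -1/4 0 } -> -149/512
edge 11 of 15 (red): { -1 -1/2 -3/8 -5/16 -19/64 -75/256 | -149/512 -37/128 -9/32 -1/4 0 } -> -299/1024
edge 12 of 15 (blue): { -1 -1/2 -3/8 -5/16 -19/64 -75/256 -299/1024 | -149/512 -37/128 -9/32 -1/4 0 } -> -597/2048
edge 13 of 15 (blue): { -1 -1/2 -3/8 -5/16 -19/64 -75/256 -299/1024 -597/2048 | -149/512 -37/128 -9/32 -1/4 0 } -> -1193/4096
edge 14 of 15 (red): { -1 -1/2 -3/8 -5/16 -19/64 -75/256 -299/1024 -597/2048 | -1193/4096 -149/512 -37/128 -9/32 -1/4 0 } -> -2387/8192
edge 15 of 15 (blue): { -1 -1/2 -3/8 -5/16 -19/64 -75/256 -299/1024 -597/2048 -2387/8192 | -1193/4096 -149/512 -37/128 -9/32 -1/4 0 } -> -4773/16384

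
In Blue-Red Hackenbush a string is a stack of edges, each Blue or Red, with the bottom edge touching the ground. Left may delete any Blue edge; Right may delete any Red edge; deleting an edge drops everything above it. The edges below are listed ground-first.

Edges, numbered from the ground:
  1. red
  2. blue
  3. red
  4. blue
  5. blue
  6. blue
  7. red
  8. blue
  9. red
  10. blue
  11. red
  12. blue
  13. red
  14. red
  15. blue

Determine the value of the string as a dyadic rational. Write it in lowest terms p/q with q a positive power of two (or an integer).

-8877/16384

1 of 15 · r · max L −∞ · min R 0 -> -1
2 of 15 · rb · max L -1 · min R 0 -> -1/2
3 of 15 · rbr · max L -1 · min R -1/2 -> -3/4
4 of 15 · rbrb · max L -3/4 · min R -1/2 -> -5/8
5 of 15 · rbrbb · max L -5/8 · min R -1/2 -> -9/16
6 of 15 · rbrbbb · max L -9/16 · min R -1/2 -> -17/32
7 of 15 · rbrbbbr · max L -9/16 · min R -17/32 -> -35/64
8 of 15 · rbrbbbrb · max L -35/64 · min R -17/32 -> -69/128
9 of 15 · rbrbbbrbr · max L -35/64 · min R -69/128 -> -139/256
10 of 15 · rbrbbbrbrb · max L -139/256 · min R -69/128 -> -277/512
11 of 15 · rbrbbbrbrbr · max L -139/256 · min R -277/512 -> -555/1024
12 of 15 · rbrbbbrbrbrb · max L -555/1024 · min R -277/512 -> -1109/2048
13 of 15 · rbrbbbrbrbrbr · max L -555/1024 · min R -1109/2048 -> -2219/4096
14 of 15 · rbrbbbrbrbrbrr · max L -555/1024 · min R -2219/4096 -> -4439/8192
15 of 15 · rbrbbbrbrbrbrrb · max L -4439/8192 · min R -2219/4096 -> -8877/16384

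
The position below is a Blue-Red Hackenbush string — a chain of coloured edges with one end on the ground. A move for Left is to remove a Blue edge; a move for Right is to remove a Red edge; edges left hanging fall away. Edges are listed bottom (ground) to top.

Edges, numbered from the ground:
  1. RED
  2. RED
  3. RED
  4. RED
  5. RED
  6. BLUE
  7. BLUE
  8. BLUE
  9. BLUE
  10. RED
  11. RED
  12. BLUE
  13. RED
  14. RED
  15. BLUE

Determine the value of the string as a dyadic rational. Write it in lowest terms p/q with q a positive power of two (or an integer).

-4205/1024

step 1: add RED to get R; options L={ — } R={ 0 } so -1
step 2: add RED to get RR; options L={ — } R={ -1; 0 } so -2
step 3: add RED to get RRR; options L={ — } R={ -2; -1; 0 } so -3
step 4: add RED to get RRRR; options L={ — } R={ -3; -2; -1; 0 } so -4
step 5: add RED to get RRRRR; options L={ — } R={ -4; -3; -2; -1; 0 } so -5
step 6: add BLUE to get RRRRRB; options L={ -5 } R={ -4; -3; -2; -1; 0 } so -9/2
step 7: add BLUE to get RRRRRBB; options L={ -5; -9/2 } R={ -4; -3; -2; -1; 0 } so -17/4
step 8: add BLUE to get RRRRRBBB; options L={ -5; -9/2; -17/4 } R={ -4; -3; -2; -1; 0 } so -33/8
step 9: add BLUE to get RRRRRBBBB; options L={ -5; -9/2; -17/4; -33/8 } R={ -4; -3; -2; -1; 0 } so -65/16
step 10: add RED to get RRRRRBBBBR; options L={ -5; -9/2; -17/4; -33/8 } R={ -65/16; -4; -3; -2; -1; 0 } so -131/32
step 11: add RED to get RRRRRBBBBRR; options L={ -5; -9/2; -17/4; -33/8 } R={ -131/32; -65/16; -4; -3; -2; -1; 0 } so -263/64
step 12: add BLUE to get RRRRRBBBBRRB; options L={ -5; -9/2; -17/4; -33/8; -263/64 } R={ -131/32; -65/16; -4; -3; -2; -1; 0 } so -525/128
step 13: add RED to get RRRRRBBBBRRBR; options L={ -5; -9/2; -17/4; -33/8; -263/64 } R={ -525/128; -131/32; -65/16; -4; -3; -2; -1; 0 } so -1051/256
step 14: add RED to get RRRRRBBBBRRBRR; options L={ -5; -9/2; -17/4; -33/8; -263/64 } R={ -1051/256; -525/128; -131/32; -65/16; -4; -3; -2; -1; 0 } so -2103/512
step 15: add BLUE to get RRRRRBBBBRRBRRB; options L={ -5; -9/2; -17/4; -33/8; -263/64; -2103/512 } R={ -1051/256; -525/128; -131/32; -65/16; -4; -3; -2; -1; 0 } so -4205/1024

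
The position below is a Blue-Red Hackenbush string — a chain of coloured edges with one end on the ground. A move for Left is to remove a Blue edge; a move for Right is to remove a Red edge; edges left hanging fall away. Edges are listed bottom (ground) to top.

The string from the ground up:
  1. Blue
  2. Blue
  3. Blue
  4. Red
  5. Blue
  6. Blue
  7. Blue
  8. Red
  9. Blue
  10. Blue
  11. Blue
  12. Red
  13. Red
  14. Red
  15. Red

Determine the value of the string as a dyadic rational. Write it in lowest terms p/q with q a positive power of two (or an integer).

12001/4096

Recurse on prefixes of the 15-edge string Blue Blue Blue Red Blue Blue Blue Red Blue Blue Blue Red Red Red Red:
edge 1 of 15 (Blue): { 0 |  } = 1
edge 2 of 15 (Blue): { 0, 1 |  } = 2
edge 3 of 15 (Blue): { 0, 1, 2 |  } = 3
edge 4 of 15 (Red): { 0, 1, 2 | 3 } = 5/2
edge 5 of 15 (Blue): { 0, 1, 2, 5/2 | 3 } = 11/4
edge 6 of 15 (Blue): { 0, 1, 2, 5/2, 11/4 | 3 } = 23/8
edge 7 of 15 (Blue): { 0, 1, 2, 5/2, 11/4, 23/8 | 3 } = 47/16
edge 8 of 15 (Red): { 0, 1, 2, 5/2, 11/4, 23/8 | 47/16, 3 } = 93/32
edge 9 of 15 (Blue): { 0, 1, 2, 5/2, 11/4, 23/8, 93/32 | 47/16, 3 } = 187/64
edge 10 of 15 (Blue): { 0, 1, 2, 5/2, 11/4, 23/8, 93/32, 187/64 | 47/16, 3 } = 375/128
edge 11 of 15 (Blue): { 0, 1, 2, 5/2, 11/4, 23/8, 93/32, 187/64, 375/128 | 47/16, 3 } = 751/256
edge 12 of 15 (Red): { 0, 1, 2, 5/2, 11/4, 23/8, 93/32, 187/64, 375/128 | 751/256, 47/16, 3 } = 1501/512
edge 13 of 15 (Red): { 0, 1, 2, 5/2, 11/4, 23/8, 93/32, 187/64, 375/128 | 1501/512, 751/256, 47/16, 3 } = 3001/1024
edge 14 of 15 (Red): { 0, 1, 2, 5/2, 11/4, 23/8, 93/32, 187/64, 375/128 | 3001/1024, 1501/512, 751/256, 47/16, 3 } = 6001/2048
edge 15 of 15 (Red): { 0, 1, 2, 5/2, 11/4, 23/8, 93/32, 187/64, 375/128 | 6001/2048, 3001/1024, 1501/512, 751/256, 47/16, 3 } = 12001/4096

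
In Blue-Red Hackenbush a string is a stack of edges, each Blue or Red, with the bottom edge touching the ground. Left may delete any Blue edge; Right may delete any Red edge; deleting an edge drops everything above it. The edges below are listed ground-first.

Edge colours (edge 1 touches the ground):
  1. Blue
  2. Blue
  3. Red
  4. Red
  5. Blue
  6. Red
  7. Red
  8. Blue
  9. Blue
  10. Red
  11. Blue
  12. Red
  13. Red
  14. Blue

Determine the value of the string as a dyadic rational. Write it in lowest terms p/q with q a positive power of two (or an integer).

5331/4096

Build g(s[:k]) for k = 1..14, string s = Blue Blue Red Red Blue Red Red Blue Blue Red Blue Red Red Blue.
edge 1 of 14 (Blue): { 0 | · } gives 1
edge 2 of 14 (Blue): { 0,1 | · } gives 2
edge 3 of 14 (Red): { 0,1 | 2 } gives 3/2
edge 4 of 14 (Red): { 0,1 | 3/2,2 } gives 5/4
edge 5 of 14 (Blue): { 0,1,5/4 | 3/2,2 } gives 11/8
edge 6 of 14 (Red): { 0,1,5/4 | 11/8,3/2,2 } gives 21/16
edge 7 of 14 (Red): { 0,1,5/4 | 21/16,11/8,3/2,2 } gives 41/32
edge 8 of 14 (Blue): { 0,1,5/4,41/32 | 21/16,11/8,3/2,2 } gives 83/64
edge 9 of 14 (Blue): { 0,1,5/4,41/32,83/64 | 21/16,11/8,3/2,2 } gives 167/128
edge 10 of 14 (Red): { 0,1,5/4,41/32,83/64 | 167/128,21/16,11/8,3/2,2 } gives 333/256
edge 11 of 14 (Blue): { 0,1,5/4,41/32,83/64,333/256 | 167/128,21/16,11/8,3/2,2 } gives 667/512
edge 12 of 14 (Red): { 0,1,5/4,41/32,83/64,333/256 | 667/512,167/128,21/16,11/8,3/2,2 } gives 1333/1024
edge 13 of 14 (Red): { 0,1,5/4,41/32,83/64,333/256 | 1333/1024,667/512,167/128,21/16,11/8,3/2,2 } gives 2665/2048
edge 14 of 14 (Blue): { 0,1,5/4,41/32,83/64,333/256,2665/2048 | 1333/1024,667/512,167/128,21/16,11/8,3/2,2 } gives 5331/4096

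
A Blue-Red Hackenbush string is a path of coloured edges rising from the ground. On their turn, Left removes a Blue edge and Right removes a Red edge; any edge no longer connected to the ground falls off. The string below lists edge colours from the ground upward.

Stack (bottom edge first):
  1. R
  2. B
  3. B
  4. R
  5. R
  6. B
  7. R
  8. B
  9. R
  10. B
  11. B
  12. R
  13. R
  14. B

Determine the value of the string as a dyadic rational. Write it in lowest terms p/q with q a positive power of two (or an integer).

Recurse on prefixes of the 14-edge string R B B R R B R B R B B R R B:
R: Left { · }, Right { 0 } -> simplest -1
RB: Left { -1 }, Right { 0 } -> simplest -1/2
RBB: Left { -1 -1/2 }, Right { 0 } -> simplest -1/4
RBBR: Left { -1 -1/2 }, Right { -1/4 0 } -> simplest -3/8
RBBRR: Left { -1 -1/2 }, Right { -3/8 -1/4 0 } -> simplest -7/16
RBBRRB: Left { -1 -1/2 -7/16 }, Right { -3/8 -1/4 0 } -> simplest -13/32
RBBRRBR: Left { -1 -1/2 -7/16 }, Right { -13/32 -3/8 -1/4 0 } -> simplest -27/64
RBBRRBRB: Left { -1 -1/2 -7/16 -27/64 }, Right { -13/32 -3/8 -1/4 0 } -> simplest -53/128
RBBRRBRBR: Left { -1 -1/2 -7/16 -27/64 }, Right { -53/128 -13/32 -3/8 -1/4 0 } -> simplest -107/256
RBBRRBRBRB: Left { -1 -1/2 -7/16 -27/64 -107/256 }, Right { -53/128 -13/32 -3/8 -1/4 0 } -> simplest -213/512
RBBRRBRBRBB: Left { -1 -1/2 -7/16 -27/64 -107/256 -213/512 }, Right { -53/128 -13/32 -3/8 -1/4 0 } -> simplest -425/1024
RBBRRBRBRBBR: Left { -1 -1/2 -7/16 -27/64 -107/256 -213/512 }, Right { -425/1024 -53/128 -13/32 -3/8 -1/4 0 } -> simplest -851/2048
RBBRRBRBRBBRR: Left { -1 -1/2 -7/16 -27/64 -107/256 -213/512 }, Right { -851/2048 -425/1024 -53/128 -13/32 -3/8 -1/4 0 } -> simplest -1703/4096
RBBRRBRBRBBRRB: Left { -1 -1/2 -7/16 -27/64 -107/256 -213/512 -1703/4096 }, Right { -851/2048 -425/1024 -53/128 -13/32 -3/8 -1/4 0 } -> simplest -3405/8192

-3405/8192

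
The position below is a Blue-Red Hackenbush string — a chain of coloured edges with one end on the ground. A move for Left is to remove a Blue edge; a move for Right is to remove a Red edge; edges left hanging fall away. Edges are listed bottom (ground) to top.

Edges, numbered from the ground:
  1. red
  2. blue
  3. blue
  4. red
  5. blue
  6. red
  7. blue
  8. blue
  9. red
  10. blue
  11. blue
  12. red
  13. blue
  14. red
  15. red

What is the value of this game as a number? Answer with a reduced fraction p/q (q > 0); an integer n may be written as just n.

-5271/16384

step 1: add red to get r; options L={ ∅ } R={ 0 } → -1
step 2: add blue to get rb; options L={ -1 } R={ 0 } → -1/2
step 3: add blue to get rbb; options L={ -1, -1/2 } R={ 0 } → -1/4
step 4: add red to get rbbr; options L={ -1, -1/2 } R={ -1/4, 0 } → -3/8
step 5: add blue to get rbbrb; options L={ -1, -1/2, -3/8 } R={ -1/4, 0 } → -5/16
step 6: add red to get rbbrbr; options L={ -1, -1/2, -3/8 } R={ -5/16, -1/4, 0 } → -11/32
step 7: add blue to get rbbrbrb; options L={ -1, -1/2, -3/8, -11/32 } R={ -5/16, -1/4, 0 } → -21/64
step 8: add blue to get rbbrbrbb; options L={ -1, -1/2, -3/8, -11/32, -21/64 } R={ -5/16, -1/4, 0 } → -41/128
step 9: add red to get rbbrbrbbr; options L={ -1, -1/2, -3/8, -11/32, -21/64 } R={ -41/128, -5/16, -1/4, 0 } → -83/256
step 10: add blue to get rbbrbrbbrb; options L={ -1, -1/2, -3/8, -11/32, -21/64, -83/256 } R={ -41/128, -5/16, -1/4, 0 } → -165/512
step 11: add blue to get rbbrbrbbrbb; options L={ -1, -1/2, -3/8, -11/32, -21/64, -83/256, -165/512 } R={ -41/128, -5/16, -1/4, 0 } → -329/1024
step 12: add red to get rbbrbrbbrbbr; options L={ -1, -1/2, -3/8, -11/32, -21/64, -83/256, -165/512 } R={ -329/1024, -41/128, -5/16, -1/4, 0 } → -659/2048
step 13: add blue to get rbbrbrbbrbbrb; options L={ -1, -1/2, -3/8, -11/32, -21/64, -83/256, -165/512, -659/2048 } R={ -329/1024, -41/128, -5/16, -1/4, 0 } → -1317/4096
step 14: add red to get rbbrbrbbrbbrbr; options L={ -1, -1/2, -3/8, -11/32, -21/64, -83/256, -165/512, -659/2048 } R={ -1317/4096, -329/1024, -41/128, -5/16, -1/4, 0 } → -2635/8192
step 15: add red to get rbbrbrbbrbbrbrr; options L={ -1, -1/2, -3/8, -11/32, -21/64, -83/256, -165/512, -659/2048 } R={ -2635/8192, -1317/4096, -329/1024, -41/128, -5/16, -1/4, 0 } → -5271/16384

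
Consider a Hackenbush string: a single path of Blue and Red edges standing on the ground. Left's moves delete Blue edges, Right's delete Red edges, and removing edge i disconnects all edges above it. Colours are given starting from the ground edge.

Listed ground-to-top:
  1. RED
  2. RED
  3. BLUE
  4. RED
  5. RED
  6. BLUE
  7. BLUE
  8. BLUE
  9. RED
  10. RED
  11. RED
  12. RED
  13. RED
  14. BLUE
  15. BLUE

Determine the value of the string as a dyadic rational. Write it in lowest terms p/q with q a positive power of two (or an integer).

Prefix values for RED RED BLUE RED RED BLUE BLUE BLUE RED RED RED RED RED BLUE BLUE via {L|R} + simplicity:
step 1: add RED to get R; options L={ — } R={ 0 } ⇒ -1
step 2: add RED to get RR; options L={ — } R={ -1,0 } ⇒ -2
step 3: add BLUE to get RRB; options L={ -2 } R={ -1,0 } ⇒ -3/2
step 4: add RED to get RRBR; options L={ -2 } R={ -3/2,-1,0 } ⇒ -7/4
step 5: add RED to get RRBRR; options L={ -2 } R={ -7/4,-3/2,-1,0 } ⇒ -15/8
step 6: add BLUE to get RRBRRB; options L={ -2,-15/8 } R={ -7/4,-3/2,-1,0 } ⇒ -29/16
step 7: add BLUE to get RRBRRBB; options L={ -2,-15/8,-29/16 } R={ -7/4,-3/2,-1,0 } ⇒ -57/32
step 8: add BLUE to get RRBRRBBB; options L={ -2,-15/8,-29/16,-57/32 } R={ -7/4,-3/2,-1,0 } ⇒ -113/64
step 9: add RED to get RRBRRBBBR; options L={ -2,-15/8,-29/16,-57/32 } R={ -113/64,-7/4,-3/2,-1,0 } ⇒ -227/128
step 10: add RED to get RRBRRBBBRR; options L={ -2,-15/8,-29/16,-57/32 } R={ -227/128,-113/64,-7/4,-3/2,-1,0 } ⇒ -455/256
step 11: add RED to get RRBRRBBBRRR; options L={ -2,-15/8,-29/16,-57/32 } R={ -455/256,-227/128,-113/64,-7/4,-3/2,-1,0 } ⇒ -911/512
step 12: add RED to get RRBRRBBBRRRR; options L={ -2,-15/8,-29/16,-57/32 } R={ -911/512,-455/256,-227/128,-113/64,-7/4,-3/2,-1,0 } ⇒ -1823/1024
step 13: add RED to get RRBRRBBBRRRRR; options L={ -2,-15/8,-29/16,-57/32 } R={ -1823/1024,-911/512,-455/256,-227/128,-113/64,-7/4,-3/2,-1,0 } ⇒ -3647/2048
step 14: add BLUE to get RRBRRBBBRRRRRB; options L={ -2,-15/8,-29/16,-57/32,-3647/2048 } R={ -1823/1024,-911/512,-455/256,-227/128,-113/64,-7/4,-3/2,-1,0 } ⇒ -7293/4096
step 15: add BLUE to get RRBRRBBBRRRRRBB; options L={ -2,-15/8,-29/16,-57/32,-3647/2048,-7293/4096 } R={ -1823/1024,-911/512,-455/256,-227/128,-113/64,-7/4,-3/2,-1,0 } ⇒ -14585/8192

-14585/8192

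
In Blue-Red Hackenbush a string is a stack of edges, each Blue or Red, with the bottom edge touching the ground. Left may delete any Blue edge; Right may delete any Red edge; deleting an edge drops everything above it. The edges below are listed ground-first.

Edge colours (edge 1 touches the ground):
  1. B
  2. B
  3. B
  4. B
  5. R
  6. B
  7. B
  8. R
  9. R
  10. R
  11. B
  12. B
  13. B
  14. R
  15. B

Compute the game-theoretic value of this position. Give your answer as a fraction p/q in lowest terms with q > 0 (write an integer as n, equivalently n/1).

7739/2048

Recurse on prefixes of the 15-edge string B B B B R B B R R R B B B R B:
B: Left { 0 }, Right { (no moves) } ⇒ simplest 1
BB: Left { 0; 1 }, Right { (no moves) } ⇒ simplest 2
BBB: Left { 0; 1; 2 }, Right { (no moves) } ⇒ simplest 3
BBBB: Left { 0; 1; 2; 3 }, Right { (no moves) } ⇒ simplest 4
BBBBR: Left { 0; 1; 2; 3 }, Right { 4 } ⇒ simplest 7/2
BBBBRB: Left { 0; 1; 2; 3; 7/2 }, Right { 4 } ⇒ simplest 15/4
BBBBRBB: Left { 0; 1; 2; 3; 7/2; 15/4 }, Right { 4 } ⇒ simplest 31/8
BBBBRBBR: Left { 0; 1; 2; 3; 7/2; 15/4 }, Right { 31/8; 4 } ⇒ simplest 61/16
BBBBRBBRR: Left { 0; 1; 2; 3; 7/2; 15/4 }, Right { 61/16; 31/8; 4 } ⇒ simplest 121/32
BBBBRBBRRR: Left { 0; 1; 2; 3; 7/2; 15/4 }, Right { 121/32; 61/16; 31/8; 4 } ⇒ simplest 241/64
BBBBRBBRRRB: Left { 0; 1; 2; 3; 7/2; 15/4; 241/64 }, Right { 121/32; 61/16; 31/8; 4 } ⇒ simplest 483/128
BBBBRBBRRRBB: Left { 0; 1; 2; 3; 7/2; 15/4; 241/64; 483/128 }, Right { 121/32; 61/16; 31/8; 4 } ⇒ simplest 967/256
BBBBRBBRRRBBB: Left { 0; 1; 2; 3; 7/2; 15/4; 241/64; 483/128; 967/256 }, Right { 121/32; 61/16; 31/8; 4 } ⇒ simplest 1935/512
BBBBRBBRRRBBBR: Left { 0; 1; 2; 3; 7/2; 15/4; 241/64; 483/128; 967/256 }, Right { 1935/512; 121/32; 61/16; 31/8; 4 } ⇒ simplest 3869/1024
BBBBRBBRRRBBBRB: Left { 0; 1; 2; 3; 7/2; 15/4; 241/64; 483/128; 967/256; 3869/1024 }, Right { 1935/512; 121/32; 61/16; 31/8; 4 } ⇒ simplest 7739/2048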